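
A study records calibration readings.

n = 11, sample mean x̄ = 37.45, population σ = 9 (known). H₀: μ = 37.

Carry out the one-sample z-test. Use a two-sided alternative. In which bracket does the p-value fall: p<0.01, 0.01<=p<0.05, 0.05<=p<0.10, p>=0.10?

p-value bracket: p>=0.10

SE = σ/√n = 9/√11 = 2.7136
z = (x̄−μ₀)/SE = (37.45−37)/2.7136 = 0.1658
p-value (two-sided) = 0.86829
→ bracket: p>=0.10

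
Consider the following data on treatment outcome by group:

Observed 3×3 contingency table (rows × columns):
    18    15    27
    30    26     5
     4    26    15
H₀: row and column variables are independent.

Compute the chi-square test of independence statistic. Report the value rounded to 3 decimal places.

Row totals [60, 61, 45], col totals [52, 67, 47], n=166
χ² = (18−18.80)²/18.80 + (15−24.22)²/24.22 + (27−16.99)²/16.99 + (30−19.11)²/19.11 + (26−24.62)²/24.62 + (5−17.27)²/17.27 + (4−14.10)²/14.10 + (26−18.16)²/18.16 + (15−12.74)²/12.74 = 35.4601
df = 4

test statistic = 35.460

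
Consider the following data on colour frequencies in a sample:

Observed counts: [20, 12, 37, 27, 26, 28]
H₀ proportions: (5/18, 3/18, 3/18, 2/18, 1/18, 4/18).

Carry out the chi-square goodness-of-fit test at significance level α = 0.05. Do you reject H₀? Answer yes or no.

n = 150; E_i = n·p_i = [41.67, 25.00, 25.00, 16.67, 8.33, 33.33]
χ² = (20−41.67)²/41.67 + (12−25.00)²/25.00 + (37−25.00)²/25.00 + (27−16.67)²/16.67 + (26−8.33)²/8.33 + (28−33.33)²/33.33 = 68.5000
df = 5
p-value (upper-tail) = 0.00000
At α=0.05: p < α → reject H₀

reject H₀: yes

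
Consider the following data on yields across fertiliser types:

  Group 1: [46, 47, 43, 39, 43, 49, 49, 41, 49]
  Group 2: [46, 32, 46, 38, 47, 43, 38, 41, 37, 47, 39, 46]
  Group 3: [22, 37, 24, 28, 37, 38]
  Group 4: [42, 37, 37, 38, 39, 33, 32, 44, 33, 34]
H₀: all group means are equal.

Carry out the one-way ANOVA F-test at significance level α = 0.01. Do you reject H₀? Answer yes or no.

Group means [45.11, 41.67, 31.00, 36.90], grand mean 39.486
SSB = Σnᵢ(x̄ᵢ−x̄)² = 840.788; SSW = ΣΣ(x−x̄ᵢ)² = 782.456
MSB = 840.788/3 = 280.2626; MSW = 782.456/33 = 23.7108
F = MSB/MSW = 11.8201
df = (3, 33)
p-value (upper-tail) = 0.00002
At α=0.01: p < α → reject H₀

reject H₀: yes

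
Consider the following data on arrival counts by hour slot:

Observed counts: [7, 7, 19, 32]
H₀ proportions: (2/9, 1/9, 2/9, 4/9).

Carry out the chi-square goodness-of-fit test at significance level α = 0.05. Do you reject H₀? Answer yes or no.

n = 65; E_i = n·p_i = [14.44, 7.22, 14.44, 28.89]
χ² = (7−14.44)²/14.44 + (7−7.22)²/7.22 + (19−14.44)²/14.44 + (32−28.89)²/28.89 = 5.6154
df = 3
p-value (upper-tail) = 0.13190
At α=0.05: p ≥ α → fail to reject H₀

reject H₀: no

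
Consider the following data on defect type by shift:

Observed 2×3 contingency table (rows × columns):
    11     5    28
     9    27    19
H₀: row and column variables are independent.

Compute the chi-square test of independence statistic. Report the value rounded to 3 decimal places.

test statistic = 16.024

Row totals [44, 55], col totals [20, 32, 47], n=99
χ² = (11−8.89)²/8.89 + (5−14.22)²/14.22 + (28−20.89)²/20.89 + (9−11.11)²/11.11 + (27−17.78)²/17.78 + (19−26.11)²/26.11 = 16.0240
df = 2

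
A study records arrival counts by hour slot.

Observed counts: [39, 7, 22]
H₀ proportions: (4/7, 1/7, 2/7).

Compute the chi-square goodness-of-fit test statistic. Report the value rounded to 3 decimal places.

test statistic = 1.099

n = 68; E_i = n·p_i = [38.86, 9.71, 19.43]
χ² = (39−38.86)²/38.86 + (7−9.71)²/9.71 + (22−19.43)²/19.43 = 1.0993
df = 2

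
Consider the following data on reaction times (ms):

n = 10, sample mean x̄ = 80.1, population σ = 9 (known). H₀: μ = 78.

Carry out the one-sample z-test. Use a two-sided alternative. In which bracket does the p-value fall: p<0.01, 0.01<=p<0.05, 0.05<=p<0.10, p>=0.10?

SE = σ/√n = 9/√10 = 2.8460
z = (x̄−μ₀)/SE = (80.1−78)/2.8460 = 0.7379
p-value (two-sided) = 0.46060
→ bracket: p>=0.10

p-value bracket: p>=0.10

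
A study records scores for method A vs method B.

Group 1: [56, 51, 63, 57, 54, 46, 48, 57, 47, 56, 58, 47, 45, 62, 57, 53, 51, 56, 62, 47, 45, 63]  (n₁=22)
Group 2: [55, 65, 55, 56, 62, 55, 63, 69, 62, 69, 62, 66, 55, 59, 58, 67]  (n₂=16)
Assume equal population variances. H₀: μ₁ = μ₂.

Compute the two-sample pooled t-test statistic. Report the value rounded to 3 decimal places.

test statistic = -3.983

x̄₁=53.682, s₁=6.058, n₁=22
x̄₂=61.125, s₂=5.123, n₂=16
s_p² = [21·6.058² + 15·5.123²]/36 = 32.3479
SE = √(s_p²·(1/22+1/16)) = 1.8687
t = (53.682−61.125)/1.8687 = -3.9830
df = 36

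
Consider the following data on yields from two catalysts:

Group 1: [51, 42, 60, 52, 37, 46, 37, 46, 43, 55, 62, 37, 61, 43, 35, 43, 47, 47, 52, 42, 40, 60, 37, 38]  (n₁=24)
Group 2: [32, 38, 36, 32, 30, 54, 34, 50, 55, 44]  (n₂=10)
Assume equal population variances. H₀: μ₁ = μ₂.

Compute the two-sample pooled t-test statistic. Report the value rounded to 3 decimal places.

test statistic = 1.776

x̄₁=46.375, s₁=8.479, n₁=24
x̄₂=40.500, s₂=9.536, n₂=10
s_p² = [23·8.479² + 9·9.536²]/32 = 77.2539
SE = √(s_p²·(1/24+1/10)) = 3.3082
t = (46.375−40.500)/3.3082 = 1.7759
df = 32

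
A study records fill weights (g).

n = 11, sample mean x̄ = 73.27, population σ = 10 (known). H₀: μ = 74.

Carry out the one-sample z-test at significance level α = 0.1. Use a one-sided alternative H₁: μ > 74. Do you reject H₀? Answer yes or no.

SE = σ/√n = 10/√11 = 3.0151
z = (x̄−μ₀)/SE = (73.27−74)/3.0151 = -0.2421
p-value (one-sided, H₁ greater) = 0.59565
At α=0.1: p ≥ α → fail to reject H₀

reject H₀: no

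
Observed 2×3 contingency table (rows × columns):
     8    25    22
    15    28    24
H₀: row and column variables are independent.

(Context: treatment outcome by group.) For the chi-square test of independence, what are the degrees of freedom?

df = (r−1)(c−1) = (2−1)·(3−1) = 2

degrees of freedom = 2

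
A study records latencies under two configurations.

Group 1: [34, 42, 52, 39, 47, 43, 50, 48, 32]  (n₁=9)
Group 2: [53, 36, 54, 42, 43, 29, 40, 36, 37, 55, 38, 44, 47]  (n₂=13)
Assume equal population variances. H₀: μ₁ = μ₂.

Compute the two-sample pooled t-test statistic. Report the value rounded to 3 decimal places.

test statistic = 0.118

x̄₁=43.000, s₁=6.982, n₁=9
x̄₂=42.615, s₂=7.880, n₂=13
s_p² = [8·6.982² + 12·7.880²]/20 = 56.7538
SE = √(s_p²·(1/9+1/13)) = 3.2668
t = (43.000−42.615)/3.2668 = 0.1177
df = 20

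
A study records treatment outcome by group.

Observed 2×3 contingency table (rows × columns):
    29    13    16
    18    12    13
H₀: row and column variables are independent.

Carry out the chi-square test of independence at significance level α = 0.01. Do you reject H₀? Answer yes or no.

Row totals [58, 43], col totals [47, 25, 29], n=101
χ² = (29−26.99)²/26.99 + (13−14.36)²/14.36 + (16−16.65)²/16.65 + (18−20.01)²/20.01 + (12−10.64)²/10.64 + (13−12.35)²/12.35 = 0.7128
df = 2
p-value (upper-tail) = 0.70019
At α=0.01: p ≥ α → fail to reject H₀

reject H₀: no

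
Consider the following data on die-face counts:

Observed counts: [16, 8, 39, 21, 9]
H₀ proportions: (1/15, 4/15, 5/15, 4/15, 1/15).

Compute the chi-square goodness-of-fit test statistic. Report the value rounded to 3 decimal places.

test statistic = 30.782

n = 93; E_i = n·p_i = [6.20, 24.80, 31.00, 24.80, 6.20]
χ² = (16−6.20)²/6.20 + (8−24.80)²/24.80 + (39−31.00)²/31.00 + (21−24.80)²/24.80 + (9−6.20)²/6.20 = 30.7823
df = 4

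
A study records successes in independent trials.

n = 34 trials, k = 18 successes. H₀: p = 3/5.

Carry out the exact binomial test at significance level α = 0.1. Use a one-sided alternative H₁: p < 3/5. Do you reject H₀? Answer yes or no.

reject H₀: no

Exact binomial: n=34, k=18, p₀=3/5=0.6000
P(X≤18) from Σ C(n,i)·p₀^i·(1−p₀)^(n−i)
p-value (one-sided, H₁ less) = 0.25117
At α=0.1: p ≥ α → fail to reject H₀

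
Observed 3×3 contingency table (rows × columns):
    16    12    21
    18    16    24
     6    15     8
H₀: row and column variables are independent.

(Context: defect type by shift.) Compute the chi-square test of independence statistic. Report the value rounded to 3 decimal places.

Row totals [49, 58, 29], col totals [40, 43, 53], n=136
χ² = (16−14.41)²/14.41 + (12−15.49)²/15.49 + (21−19.10)²/19.10 + (18−17.06)²/17.06 + (16−18.34)²/18.34 + (24−22.60)²/22.60 + (6−8.53)²/8.53 + (15−9.17)²/9.17 + (8−11.30)²/11.30 = 7.0113
df = 4

test statistic = 7.011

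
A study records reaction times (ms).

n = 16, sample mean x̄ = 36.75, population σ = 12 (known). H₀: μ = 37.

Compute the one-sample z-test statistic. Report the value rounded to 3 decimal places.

SE = σ/√n = 12/√16 = 3.0000
z = (x̄−μ₀)/SE = (36.75−37)/3.0000 = -0.0833

test statistic = -0.083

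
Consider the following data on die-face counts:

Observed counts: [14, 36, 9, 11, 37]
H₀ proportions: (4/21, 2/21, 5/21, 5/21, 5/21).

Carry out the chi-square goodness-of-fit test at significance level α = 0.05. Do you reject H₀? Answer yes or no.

reject H₀: yes

n = 107; E_i = n·p_i = [20.38, 10.19, 25.48, 25.48, 25.48]
χ² = (14−20.38)²/20.38 + (36−10.19)²/10.19 + (9−25.48)²/25.48 + (11−25.48)²/25.48 + (37−25.48)²/25.48 = 91.4598
df = 4
p-value (upper-tail) = 0.00000
At α=0.05: p < α → reject H₀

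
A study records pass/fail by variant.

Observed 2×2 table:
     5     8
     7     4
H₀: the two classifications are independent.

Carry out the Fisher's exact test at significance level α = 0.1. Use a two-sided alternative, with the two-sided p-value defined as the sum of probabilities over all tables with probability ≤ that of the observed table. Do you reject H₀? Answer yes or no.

Margins: r₁=13, r₂=11, c₁=12, c₂=12, n=24
p_obs = C(13,5)·C(11,7)/C(24,12); sum pmf over tables with pmf ≤ p_obs
p-value (two-sided) = 0.41365
At α=0.1: p ≥ α → fail to reject H₀

reject H₀: no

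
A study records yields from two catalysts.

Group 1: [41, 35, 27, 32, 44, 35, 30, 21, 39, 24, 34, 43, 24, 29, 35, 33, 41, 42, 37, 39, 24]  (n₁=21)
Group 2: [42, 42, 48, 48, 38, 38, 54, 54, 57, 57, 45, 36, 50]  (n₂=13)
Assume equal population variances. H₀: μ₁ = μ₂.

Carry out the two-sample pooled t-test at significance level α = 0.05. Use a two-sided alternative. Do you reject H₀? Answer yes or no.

reject H₀: yes

x̄₁=33.762, s₁=6.956, n₁=21
x̄₂=46.846, s₂=7.335, n₂=13
s_p² = [20·6.956² + 12·7.335²]/32 = 50.4219
SE = √(s_p²·(1/21+1/13)) = 2.5059
t = (33.762−46.846)/2.5059 = -5.2213
df = 32
p-value (two-sided) = 0.00001
At α=0.05: p < α → reject H₀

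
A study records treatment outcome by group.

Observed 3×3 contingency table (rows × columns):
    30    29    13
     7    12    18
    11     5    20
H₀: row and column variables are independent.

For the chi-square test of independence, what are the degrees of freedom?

degrees of freedom = 4

df = (r−1)(c−1) = (3−1)·(3−1) = 4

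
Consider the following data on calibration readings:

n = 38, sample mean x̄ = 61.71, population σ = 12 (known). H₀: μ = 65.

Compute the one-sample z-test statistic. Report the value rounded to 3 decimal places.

test statistic = -1.690

SE = σ/√n = 12/√38 = 1.9467
z = (x̄−μ₀)/SE = (61.71−65)/1.9467 = -1.6901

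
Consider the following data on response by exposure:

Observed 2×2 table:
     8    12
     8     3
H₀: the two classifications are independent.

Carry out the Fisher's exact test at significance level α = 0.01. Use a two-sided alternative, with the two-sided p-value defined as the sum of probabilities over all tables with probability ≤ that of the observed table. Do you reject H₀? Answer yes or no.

Margins: r₁=20, r₂=11, c₁=16, c₂=15, n=31
p_obs = C(20,8)·C(11,8)/C(31,16); sum pmf over tables with pmf ≤ p_obs
p-value (two-sided) = 0.13505
At α=0.01: p ≥ α → fail to reject H₀

reject H₀: no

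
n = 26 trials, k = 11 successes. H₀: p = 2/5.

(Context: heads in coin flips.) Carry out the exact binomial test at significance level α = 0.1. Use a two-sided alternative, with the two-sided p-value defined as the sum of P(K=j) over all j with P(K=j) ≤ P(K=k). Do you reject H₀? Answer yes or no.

Exact binomial: n=26, k=11, p₀=2/5=0.4000
P(X=j) = C(n,j)·p₀^j·(1−p₀)^(n−j); p = Σ P(X=j) over j with P(X=j) ≤ P(X=11)
p-value (two-sided) = 0.84287
At α=0.1: p ≥ α → fail to reject H₀

reject H₀: no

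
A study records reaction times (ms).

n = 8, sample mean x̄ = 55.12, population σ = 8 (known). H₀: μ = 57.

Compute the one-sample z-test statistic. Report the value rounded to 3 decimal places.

test statistic = -0.665

SE = σ/√n = 8/√8 = 2.8284
z = (x̄−μ₀)/SE = (55.12−57)/2.8284 = -0.6647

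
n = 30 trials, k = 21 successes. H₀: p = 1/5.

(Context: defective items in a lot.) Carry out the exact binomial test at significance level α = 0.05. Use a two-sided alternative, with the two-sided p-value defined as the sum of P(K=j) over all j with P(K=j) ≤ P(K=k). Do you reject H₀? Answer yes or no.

reject H₀: yes

Exact binomial: n=30, k=21, p₀=1/5=0.2000
P(X=j) = C(n,j)·p₀^j·(1−p₀)^(n−j); p = Σ P(X=j) over j with P(X=j) ≤ P(X=21)
p-value (two-sided) = 0.00000
At α=0.05: p < α → reject H₀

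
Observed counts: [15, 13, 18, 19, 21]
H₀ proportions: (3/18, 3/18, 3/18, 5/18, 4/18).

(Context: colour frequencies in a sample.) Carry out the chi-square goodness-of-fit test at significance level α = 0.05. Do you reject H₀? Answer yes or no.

reject H₀: no

n = 86; E_i = n·p_i = [14.33, 14.33, 14.33, 23.89, 19.11]
χ² = (15−14.33)²/14.33 + (13−14.33)²/14.33 + (18−14.33)²/14.33 + (19−23.89)²/23.89 + (21−19.11)²/19.11 = 2.2802
df = 4
p-value (upper-tail) = 0.68437
At α=0.05: p ≥ α → fail to reject H₀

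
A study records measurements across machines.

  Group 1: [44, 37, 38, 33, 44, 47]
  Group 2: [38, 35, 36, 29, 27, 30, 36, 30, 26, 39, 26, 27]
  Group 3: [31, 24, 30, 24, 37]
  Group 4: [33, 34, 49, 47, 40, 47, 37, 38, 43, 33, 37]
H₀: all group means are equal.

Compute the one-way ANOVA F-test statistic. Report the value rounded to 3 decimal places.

test statistic = 8.509

Group means [40.50, 31.58, 29.20, 39.82], grand mean 35.471
SSB = Σnᵢ(x̄ᵢ−x̄)² = 737.618; SSW = ΣΣ(x−x̄ᵢ)² = 866.853
MSB = 737.618/3 = 245.8725; MSW = 866.853/30 = 28.8951
F = MSB/MSW = 8.5091
df = (3, 30)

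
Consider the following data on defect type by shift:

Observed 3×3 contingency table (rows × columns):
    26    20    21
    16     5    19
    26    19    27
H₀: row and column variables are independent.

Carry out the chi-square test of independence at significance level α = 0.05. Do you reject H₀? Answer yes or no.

reject H₀: no

Row totals [67, 40, 72], col totals [68, 44, 67], n=179
χ² = (26−25.45)²/25.45 + (20−16.47)²/16.47 + (21−25.08)²/25.08 + (16−15.20)²/15.20 + (5−9.83)²/9.83 + (19−14.97)²/14.97 + (26−27.35)²/27.35 + (19−17.70)²/17.70 + (27−26.95)²/26.95 = 5.0958
df = 4
p-value (upper-tail) = 0.27761
At α=0.05: p ≥ α → fail to reject H₀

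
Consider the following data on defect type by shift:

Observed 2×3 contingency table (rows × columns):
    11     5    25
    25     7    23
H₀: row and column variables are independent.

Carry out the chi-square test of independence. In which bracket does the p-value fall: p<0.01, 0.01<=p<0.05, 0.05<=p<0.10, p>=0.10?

Row totals [41, 55], col totals [36, 12, 48], n=96
χ² = (11−15.38)²/15.38 + (5−5.12)²/5.12 + (25−20.50)²/20.50 + (25−20.62)²/20.62 + (7−6.88)²/6.88 + (23−27.50)²/27.50 = 3.9024
df = 2
p-value (upper-tail) = 0.14210
→ bracket: p>=0.10

p-value bracket: p>=0.10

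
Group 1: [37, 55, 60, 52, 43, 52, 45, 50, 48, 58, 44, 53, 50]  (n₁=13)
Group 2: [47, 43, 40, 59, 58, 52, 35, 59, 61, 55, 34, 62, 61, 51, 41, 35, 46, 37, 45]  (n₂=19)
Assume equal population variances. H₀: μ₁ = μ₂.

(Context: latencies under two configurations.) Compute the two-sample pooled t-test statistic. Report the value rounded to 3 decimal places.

x̄₁=49.769, s₁=6.379, n₁=13
x̄₂=48.474, s₂=9.868, n₂=19
s_p² = [12·6.379² + 18·9.868²]/30 = 74.7015
SE = √(s_p²·(1/13+1/19)) = 3.1109
t = (49.769−48.474)/3.1109 = 0.4164
df = 30

test statistic = 0.416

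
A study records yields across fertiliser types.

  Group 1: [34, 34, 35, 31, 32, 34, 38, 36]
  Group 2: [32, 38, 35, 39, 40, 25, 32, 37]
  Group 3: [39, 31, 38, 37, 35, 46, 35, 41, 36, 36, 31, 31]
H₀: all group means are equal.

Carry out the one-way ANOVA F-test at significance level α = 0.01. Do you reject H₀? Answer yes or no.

reject H₀: no

Group means [34.25, 34.75, 36.33], grand mean 35.286
SSB = Σnᵢ(x̄ᵢ−x̄)² = 24.048; SSW = ΣΣ(x−x̄ᵢ)² = 419.667
MSB = 24.048/2 = 12.0238; MSW = 419.667/25 = 16.7867
F = MSB/MSW = 0.7163
df = (2, 25)
p-value (upper-tail) = 0.49833
At α=0.01: p ≥ α → fail to reject H₀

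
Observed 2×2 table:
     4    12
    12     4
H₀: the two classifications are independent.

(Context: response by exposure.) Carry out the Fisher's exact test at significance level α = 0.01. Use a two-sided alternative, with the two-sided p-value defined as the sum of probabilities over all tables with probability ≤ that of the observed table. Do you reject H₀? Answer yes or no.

reject H₀: no

Margins: r₁=16, r₂=16, c₁=16, c₂=16, n=32
p_obs = C(16,4)·C(16,12)/C(32,16); sum pmf over tables with pmf ≤ p_obs
p-value (two-sided) = 0.01211
At α=0.01: p ≥ α → fail to reject H₀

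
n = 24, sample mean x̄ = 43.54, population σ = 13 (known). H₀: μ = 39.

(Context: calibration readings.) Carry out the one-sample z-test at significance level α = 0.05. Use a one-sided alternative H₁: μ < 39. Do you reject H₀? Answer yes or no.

reject H₀: no

SE = σ/√n = 13/√24 = 2.6536
z = (x̄−μ₀)/SE = (43.54−39)/2.6536 = 1.7109
p-value (one-sided, H₁ less) = 0.95645
At α=0.05: p ≥ α → fail to reject H₀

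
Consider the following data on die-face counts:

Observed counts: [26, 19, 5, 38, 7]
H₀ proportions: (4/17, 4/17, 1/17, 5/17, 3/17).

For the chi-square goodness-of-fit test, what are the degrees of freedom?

df = k − 1 = 5 − 1 = 4

degrees of freedom = 4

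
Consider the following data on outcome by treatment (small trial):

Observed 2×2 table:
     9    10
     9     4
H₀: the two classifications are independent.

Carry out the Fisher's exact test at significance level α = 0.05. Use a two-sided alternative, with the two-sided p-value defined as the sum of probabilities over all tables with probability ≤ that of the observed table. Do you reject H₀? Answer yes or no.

reject H₀: no

Margins: r₁=19, r₂=13, c₁=18, c₂=14, n=32
p_obs = C(19,9)·C(13,9)/C(32,18); sum pmf over tables with pmf ≤ p_obs
p-value (two-sided) = 0.28929
At α=0.05: p ≥ α → fail to reject H₀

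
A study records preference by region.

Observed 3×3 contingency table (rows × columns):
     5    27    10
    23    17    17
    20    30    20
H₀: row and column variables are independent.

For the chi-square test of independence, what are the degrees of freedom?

degrees of freedom = 4

df = (r−1)(c−1) = (3−1)·(3−1) = 4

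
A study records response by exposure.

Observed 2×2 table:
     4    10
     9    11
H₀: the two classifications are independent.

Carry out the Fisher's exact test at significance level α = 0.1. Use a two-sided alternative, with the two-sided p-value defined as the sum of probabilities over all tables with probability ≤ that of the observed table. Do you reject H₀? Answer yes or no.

reject H₀: no

Margins: r₁=14, r₂=20, c₁=13, c₂=21, n=34
p_obs = C(14,4)·C(20,9)/C(34,13); sum pmf over tables with pmf ≤ p_obs
p-value (two-sided) = 0.47738
At α=0.1: p ≥ α → fail to reject H₀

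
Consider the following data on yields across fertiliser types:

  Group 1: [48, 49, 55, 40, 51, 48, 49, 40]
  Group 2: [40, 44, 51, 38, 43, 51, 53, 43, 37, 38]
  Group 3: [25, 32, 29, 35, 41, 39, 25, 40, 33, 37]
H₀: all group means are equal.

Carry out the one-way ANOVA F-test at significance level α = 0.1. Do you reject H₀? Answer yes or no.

reject H₀: yes

Group means [47.50, 43.80, 33.60], grand mean 41.214
SSB = Σnᵢ(x̄ᵢ−x̄)² = 962.714; SSW = ΣΣ(x−x̄ᵢ)² = 814.000
MSB = 962.714/2 = 481.3571; MSW = 814.000/25 = 32.5600
F = MSB/MSW = 14.7837
df = (2, 25)
p-value (upper-tail) = 0.00006
At α=0.1: p < α → reject H₀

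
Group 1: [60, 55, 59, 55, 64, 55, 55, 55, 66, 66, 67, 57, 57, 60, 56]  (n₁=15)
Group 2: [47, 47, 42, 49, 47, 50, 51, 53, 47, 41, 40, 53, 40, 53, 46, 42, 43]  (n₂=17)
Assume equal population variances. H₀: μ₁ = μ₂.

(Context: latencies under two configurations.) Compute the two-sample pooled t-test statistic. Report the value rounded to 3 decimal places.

test statistic = 7.827

x̄₁=59.133, s₁=4.518, n₁=15
x̄₂=46.529, s₂=4.571, n₂=17
s_p² = [14·4.518² + 16·4.571²]/30 = 20.6656
SE = √(s_p²·(1/15+1/17)) = 1.6104
t = (59.133−46.529)/1.6104 = 7.8267
df = 30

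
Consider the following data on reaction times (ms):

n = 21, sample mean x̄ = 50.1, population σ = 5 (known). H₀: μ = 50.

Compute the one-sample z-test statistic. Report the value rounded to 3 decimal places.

SE = σ/√n = 5/√21 = 1.0911
z = (x̄−μ₀)/SE = (50.1−50)/1.0911 = 0.0917

test statistic = 0.092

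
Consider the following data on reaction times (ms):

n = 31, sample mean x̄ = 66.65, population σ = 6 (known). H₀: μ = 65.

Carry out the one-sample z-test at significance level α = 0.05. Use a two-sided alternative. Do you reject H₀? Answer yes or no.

SE = σ/√n = 6/√31 = 1.0776
z = (x̄−μ₀)/SE = (66.65−65)/1.0776 = 1.5311
p-value (two-sided) = 0.12574
At α=0.05: p ≥ α → fail to reject H₀

reject H₀: no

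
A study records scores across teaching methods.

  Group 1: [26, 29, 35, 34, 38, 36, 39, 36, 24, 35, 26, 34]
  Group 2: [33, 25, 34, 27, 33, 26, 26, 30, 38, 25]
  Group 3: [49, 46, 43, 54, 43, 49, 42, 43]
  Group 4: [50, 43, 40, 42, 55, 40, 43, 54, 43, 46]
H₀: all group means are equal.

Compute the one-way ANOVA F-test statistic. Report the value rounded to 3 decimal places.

Group means [32.67, 29.70, 46.12, 45.60], grand mean 37.850
SSB = Σnᵢ(x̄ᵢ−x̄)² = 2135.058; SSW = ΣΣ(x−x̄ᵢ)² = 870.042
MSB = 2135.058/3 = 711.6861; MSW = 870.042/36 = 24.1678
F = MSB/MSW = 29.4477
df = (3, 36)

test statistic = 29.448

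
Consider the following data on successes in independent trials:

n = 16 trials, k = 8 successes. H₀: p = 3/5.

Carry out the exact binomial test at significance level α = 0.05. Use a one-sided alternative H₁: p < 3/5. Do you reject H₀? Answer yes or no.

Exact binomial: n=16, k=8, p₀=3/5=0.6000
P(X≤8) from Σ C(n,i)·p₀^i·(1−p₀)^(n−i)
p-value (one-sided, H₁ less) = 0.28394
At α=0.05: p ≥ α → fail to reject H₀

reject H₀: no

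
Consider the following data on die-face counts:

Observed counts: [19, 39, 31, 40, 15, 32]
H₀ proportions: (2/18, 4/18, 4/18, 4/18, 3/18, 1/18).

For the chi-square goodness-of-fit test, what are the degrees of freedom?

degrees of freedom = 5

df = k − 1 = 6 − 1 = 5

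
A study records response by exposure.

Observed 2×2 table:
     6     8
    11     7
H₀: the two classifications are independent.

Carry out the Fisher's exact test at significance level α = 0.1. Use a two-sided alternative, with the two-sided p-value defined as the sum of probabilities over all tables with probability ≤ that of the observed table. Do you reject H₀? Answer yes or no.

Margins: r₁=14, r₂=18, c₁=17, c₂=15, n=32
p_obs = C(14,6)·C(18,11)/C(32,17); sum pmf over tables with pmf ≤ p_obs
p-value (two-sided) = 0.47645
At α=0.1: p ≥ α → fail to reject H₀

reject H₀: no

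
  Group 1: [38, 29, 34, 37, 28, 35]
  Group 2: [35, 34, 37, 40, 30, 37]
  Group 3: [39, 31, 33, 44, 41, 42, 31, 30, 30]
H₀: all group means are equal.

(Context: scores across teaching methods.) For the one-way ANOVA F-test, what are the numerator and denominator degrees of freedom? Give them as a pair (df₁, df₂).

k = 3 groups, N = 21 total
df = (k−1, N−k) = (3−1, 21−3) = (2, 18)

degrees of freedom = [2, 18]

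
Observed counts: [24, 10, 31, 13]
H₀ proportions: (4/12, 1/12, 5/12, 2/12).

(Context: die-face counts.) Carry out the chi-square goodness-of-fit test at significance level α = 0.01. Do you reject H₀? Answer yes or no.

n = 78; E_i = n·p_i = [26.00, 6.50, 32.50, 13.00]
χ² = (24−26.00)²/26.00 + (10−6.50)²/6.50 + (31−32.50)²/32.50 + (13−13.00)²/13.00 = 2.1077
df = 3
p-value (upper-tail) = 0.55036
At α=0.01: p ≥ α → fail to reject H₀

reject H₀: no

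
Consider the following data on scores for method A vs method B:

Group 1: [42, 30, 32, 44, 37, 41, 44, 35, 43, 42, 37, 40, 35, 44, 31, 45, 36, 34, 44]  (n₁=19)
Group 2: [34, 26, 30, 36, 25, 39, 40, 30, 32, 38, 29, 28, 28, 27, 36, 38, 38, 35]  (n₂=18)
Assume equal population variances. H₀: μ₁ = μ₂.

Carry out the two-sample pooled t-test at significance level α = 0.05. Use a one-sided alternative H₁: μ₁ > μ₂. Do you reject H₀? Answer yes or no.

reject H₀: yes

x̄₁=38.737, s₁=4.954, n₁=19
x̄₂=32.722, s₂=4.944, n₂=18
s_p² = [18·4.954² + 17·4.944²]/35 = 24.4942
SE = √(s_p²·(1/19+1/18)) = 1.6279
t = (38.737−32.722)/1.6279 = 3.6948
df = 35
p-value (one-sided, H₁ greater) = 0.00037
At α=0.05: p < α → reject H₀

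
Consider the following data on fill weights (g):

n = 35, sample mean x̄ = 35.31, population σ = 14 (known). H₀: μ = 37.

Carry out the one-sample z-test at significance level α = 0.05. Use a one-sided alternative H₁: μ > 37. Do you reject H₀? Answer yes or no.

SE = σ/√n = 14/√35 = 2.3664
z = (x̄−μ₀)/SE = (35.31−37)/2.3664 = -0.7142
p-value (one-sided, H₁ greater) = 0.76243
At α=0.05: p ≥ α → fail to reject H₀

reject H₀: no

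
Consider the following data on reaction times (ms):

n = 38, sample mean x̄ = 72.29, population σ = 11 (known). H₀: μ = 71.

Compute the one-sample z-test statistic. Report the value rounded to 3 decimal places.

SE = σ/√n = 11/√38 = 1.7844
z = (x̄−μ₀)/SE = (72.29−71)/1.7844 = 0.7229

test statistic = 0.723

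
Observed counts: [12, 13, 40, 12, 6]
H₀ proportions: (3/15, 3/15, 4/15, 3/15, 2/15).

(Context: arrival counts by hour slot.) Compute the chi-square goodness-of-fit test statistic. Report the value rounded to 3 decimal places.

n = 83; E_i = n·p_i = [16.60, 16.60, 22.13, 16.60, 11.07]
χ² = (12−16.60)²/16.60 + (13−16.60)²/16.60 + (40−22.13)²/22.13 + (12−16.60)²/16.60 + (6−11.07)²/11.07 = 20.0723
df = 4

test statistic = 20.072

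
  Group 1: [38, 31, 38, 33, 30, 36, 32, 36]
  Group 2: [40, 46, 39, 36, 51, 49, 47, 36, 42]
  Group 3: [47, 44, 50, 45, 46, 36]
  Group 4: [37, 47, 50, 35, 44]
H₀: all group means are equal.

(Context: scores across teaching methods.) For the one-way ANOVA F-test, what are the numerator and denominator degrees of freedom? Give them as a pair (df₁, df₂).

k = 4 groups, N = 28 total
df = (k−1, N−k) = (4−1, 28−4) = (3, 24)

degrees of freedom = [3, 24]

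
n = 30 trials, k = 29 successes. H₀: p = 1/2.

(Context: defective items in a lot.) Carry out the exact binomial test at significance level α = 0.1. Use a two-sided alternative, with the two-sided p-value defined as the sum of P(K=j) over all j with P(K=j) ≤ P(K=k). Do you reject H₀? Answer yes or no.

reject H₀: yes

Exact binomial: n=30, k=29, p₀=1/2=0.5000
P(X=j) = C(n,j)·p₀^j·(1−p₀)^(n−j); p = Σ P(X=j) over j with P(X=j) ≤ P(X=29)
p-value (two-sided) = 0.00000
At α=0.1: p < α → reject H₀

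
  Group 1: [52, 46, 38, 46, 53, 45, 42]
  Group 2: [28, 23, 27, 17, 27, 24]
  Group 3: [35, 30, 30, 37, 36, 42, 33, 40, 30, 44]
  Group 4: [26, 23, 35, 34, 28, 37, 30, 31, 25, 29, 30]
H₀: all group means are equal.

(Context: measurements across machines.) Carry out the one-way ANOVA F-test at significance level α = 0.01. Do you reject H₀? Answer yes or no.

Group means [46.00, 24.33, 35.70, 29.82], grand mean 33.912
SSB = Σnᵢ(x̄ᵢ−x̄)² = 1789.666; SSW = ΣΣ(x−x̄ᵢ)² = 669.070
MSB = 1789.666/3 = 596.5552; MSW = 669.070/30 = 22.3023
F = MSB/MSW = 26.7486
df = (3, 30)
p-value (upper-tail) = 0.00000
At α=0.01: p < α → reject H₀

reject H₀: yes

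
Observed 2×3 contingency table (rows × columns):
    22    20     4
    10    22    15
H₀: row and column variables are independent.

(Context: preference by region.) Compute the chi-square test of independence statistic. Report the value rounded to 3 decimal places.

test statistic = 10.954

Row totals [46, 47], col totals [32, 42, 19], n=93
χ² = (22−15.83)²/15.83 + (20−20.77)²/20.77 + (4−9.40)²/9.40 + (10−16.17)²/16.17 + (22−21.23)²/21.23 + (15−9.60)²/9.60 = 10.9542
df = 2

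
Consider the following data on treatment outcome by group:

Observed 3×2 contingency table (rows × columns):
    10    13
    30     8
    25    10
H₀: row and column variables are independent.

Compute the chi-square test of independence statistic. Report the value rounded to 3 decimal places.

test statistic = 8.593

Row totals [23, 38, 35], col totals [65, 31], n=96
χ² = (10−15.57)²/15.57 + (13−7.43)²/7.43 + (30−25.73)²/25.73 + (8−12.27)²/12.27 + (25−23.70)²/23.70 + (10−11.30)²/11.30 = 8.5929
df = 2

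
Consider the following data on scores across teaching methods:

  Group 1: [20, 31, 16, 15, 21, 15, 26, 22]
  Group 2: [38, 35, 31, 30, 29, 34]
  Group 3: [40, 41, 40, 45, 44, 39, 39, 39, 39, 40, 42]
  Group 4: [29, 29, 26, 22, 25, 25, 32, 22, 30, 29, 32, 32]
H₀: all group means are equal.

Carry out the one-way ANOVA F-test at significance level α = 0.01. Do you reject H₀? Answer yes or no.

reject H₀: yes

Group means [20.75, 32.83, 40.73, 27.75], grand mean 30.919
SSB = Σnᵢ(x̄ᵢ−x̄)² = 2027.992; SSW = ΣΣ(x−x̄ᵢ)² = 474.765
MSB = 2027.992/3 = 675.9972; MSW = 474.765/33 = 14.3868
F = MSB/MSW = 46.9872
df = (3, 33)
p-value (upper-tail) = 0.00000
At α=0.01: p < α → reject H₀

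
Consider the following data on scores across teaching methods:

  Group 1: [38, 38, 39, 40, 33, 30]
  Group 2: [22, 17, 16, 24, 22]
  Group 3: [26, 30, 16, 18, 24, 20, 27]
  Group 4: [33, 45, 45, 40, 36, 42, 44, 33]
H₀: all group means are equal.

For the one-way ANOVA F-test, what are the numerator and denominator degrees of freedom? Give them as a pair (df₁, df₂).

degrees of freedom = [3, 22]

k = 4 groups, N = 26 total
df = (k−1, N−k) = (4−1, 26−4) = (3, 22)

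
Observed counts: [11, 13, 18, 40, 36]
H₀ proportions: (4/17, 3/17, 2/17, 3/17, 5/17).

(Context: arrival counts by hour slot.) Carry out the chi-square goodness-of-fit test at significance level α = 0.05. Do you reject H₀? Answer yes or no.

n = 118; E_i = n·p_i = [27.76, 20.82, 13.88, 20.82, 34.71]
χ² = (11−27.76)²/27.76 + (13−20.82)²/20.82 + (18−13.88)²/13.88 + (40−20.82)²/20.82 + (36−34.71)²/34.71 = 31.9914
df = 4
p-value (upper-tail) = 0.00000
At α=0.05: p < α → reject H₀

reject H₀: yes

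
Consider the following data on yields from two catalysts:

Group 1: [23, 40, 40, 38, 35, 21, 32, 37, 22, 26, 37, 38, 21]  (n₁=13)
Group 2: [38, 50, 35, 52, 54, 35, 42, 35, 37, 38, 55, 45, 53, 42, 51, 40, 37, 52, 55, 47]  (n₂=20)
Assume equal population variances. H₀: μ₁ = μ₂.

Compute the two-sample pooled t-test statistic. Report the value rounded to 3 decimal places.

test statistic = -4.844

x̄₁=31.538, s₁=7.720, n₁=13
x̄₂=44.650, s₂=7.520, n₂=20
s_p² = [12·7.720² + 19·7.520²]/31 = 57.7349
SE = √(s_p²·(1/13+1/20)) = 2.7070
t = (31.538−44.650)/2.7070 = -4.8436
df = 31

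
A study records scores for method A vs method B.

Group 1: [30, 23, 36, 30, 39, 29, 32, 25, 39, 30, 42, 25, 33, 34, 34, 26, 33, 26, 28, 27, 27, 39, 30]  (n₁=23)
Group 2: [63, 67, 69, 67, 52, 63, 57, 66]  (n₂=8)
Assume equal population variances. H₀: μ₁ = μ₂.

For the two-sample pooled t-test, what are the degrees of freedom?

df = n₁ + n₂ − 2 = 23 + 8 − 2 = 29

degrees of freedom = 29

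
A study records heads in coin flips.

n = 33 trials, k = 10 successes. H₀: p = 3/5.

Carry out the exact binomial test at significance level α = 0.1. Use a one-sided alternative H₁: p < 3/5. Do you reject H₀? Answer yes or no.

reject H₀: yes

Exact binomial: n=33, k=10, p₀=3/5=0.6000
P(X≤10) from Σ C(n,i)·p₀^i·(1−p₀)^(n−i)
p-value (one-sided, H₁ less) = 0.00054
At α=0.1: p < α → reject H₀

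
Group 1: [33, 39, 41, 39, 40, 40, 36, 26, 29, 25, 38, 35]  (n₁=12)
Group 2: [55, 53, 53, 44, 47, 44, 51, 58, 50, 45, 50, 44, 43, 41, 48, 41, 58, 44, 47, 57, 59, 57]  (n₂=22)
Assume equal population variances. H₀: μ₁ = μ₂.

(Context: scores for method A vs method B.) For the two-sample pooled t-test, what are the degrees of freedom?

df = n₁ + n₂ − 2 = 12 + 22 − 2 = 32

degrees of freedom = 32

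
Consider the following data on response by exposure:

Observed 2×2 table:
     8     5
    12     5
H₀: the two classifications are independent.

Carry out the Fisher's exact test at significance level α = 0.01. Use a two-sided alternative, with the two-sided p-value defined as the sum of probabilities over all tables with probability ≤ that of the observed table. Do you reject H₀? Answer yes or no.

reject H₀: no

Margins: r₁=13, r₂=17, c₁=20, c₂=10, n=30
p_obs = C(13,8)·C(17,12)/C(30,20); sum pmf over tables with pmf ≤ p_obs
p-value (two-sided) = 0.70548
At α=0.01: p ≥ α → fail to reject H₀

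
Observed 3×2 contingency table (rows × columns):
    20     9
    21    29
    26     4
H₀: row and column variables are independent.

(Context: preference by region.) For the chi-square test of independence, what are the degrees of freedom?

degrees of freedom = 2

df = (r−1)(c−1) = (3−1)·(2−1) = 2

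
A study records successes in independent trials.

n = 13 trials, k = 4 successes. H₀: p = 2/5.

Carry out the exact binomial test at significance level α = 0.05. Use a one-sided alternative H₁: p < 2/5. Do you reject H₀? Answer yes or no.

reject H₀: no

Exact binomial: n=13, k=4, p₀=2/5=0.4000
P(X≤4) from Σ C(n,i)·p₀^i·(1−p₀)^(n−i)
p-value (one-sided, H₁ less) = 0.35304
At α=0.05: p ≥ α → fail to reject H₀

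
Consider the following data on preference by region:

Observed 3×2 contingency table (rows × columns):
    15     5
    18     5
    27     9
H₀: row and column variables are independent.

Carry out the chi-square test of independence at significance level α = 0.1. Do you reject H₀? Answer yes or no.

reject H₀: no

Row totals [20, 23, 36], col totals [60, 19], n=79
χ² = (15−15.19)²/15.19 + (5−4.81)²/4.81 + (18−17.47)²/17.47 + (5−5.53)²/5.53 + (27−27.34)²/27.34 + (9−8.66)²/8.66 = 0.0949
df = 2
p-value (upper-tail) = 0.95365
At α=0.1: p ≥ α → fail to reject H₀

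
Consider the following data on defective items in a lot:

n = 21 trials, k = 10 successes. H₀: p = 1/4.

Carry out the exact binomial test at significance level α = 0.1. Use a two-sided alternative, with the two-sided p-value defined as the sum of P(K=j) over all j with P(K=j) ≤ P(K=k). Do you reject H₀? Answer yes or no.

reject H₀: yes

Exact binomial: n=21, k=10, p₀=1/4=0.2500
P(X=j) = C(n,j)·p₀^j·(1−p₀)^(n−j); p = Σ P(X=j) over j with P(X=j) ≤ P(X=10)
p-value (two-sided) = 0.02301
At α=0.1: p < α → reject H₀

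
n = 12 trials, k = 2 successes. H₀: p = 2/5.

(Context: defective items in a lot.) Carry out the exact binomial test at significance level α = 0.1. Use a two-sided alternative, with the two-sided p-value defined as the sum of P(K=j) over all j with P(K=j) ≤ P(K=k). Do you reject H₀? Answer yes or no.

Exact binomial: n=12, k=2, p₀=2/5=0.4000
P(X=j) = C(n,j)·p₀^j·(1−p₀)^(n−j); p = Σ P(X=j) over j with P(X=j) ≤ P(X=2)
p-value (two-sided) = 0.14075
At α=0.1: p ≥ α → fail to reject H₀

reject H₀: no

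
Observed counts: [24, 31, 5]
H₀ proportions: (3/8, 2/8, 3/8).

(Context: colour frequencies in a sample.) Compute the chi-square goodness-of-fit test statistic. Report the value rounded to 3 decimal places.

test statistic = 30.778

n = 60; E_i = n·p_i = [22.50, 15.00, 22.50]
χ² = (24−22.50)²/22.50 + (31−15.00)²/15.00 + (5−22.50)²/22.50 = 30.7778
df = 2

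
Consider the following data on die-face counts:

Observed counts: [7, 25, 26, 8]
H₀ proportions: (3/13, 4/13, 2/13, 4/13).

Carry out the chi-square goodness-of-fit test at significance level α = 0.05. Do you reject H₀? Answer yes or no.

n = 66; E_i = n·p_i = [15.23, 20.31, 10.15, 20.31]
χ² = (7−15.23)²/15.23 + (25−20.31)²/20.31 + (26−10.15)²/10.15 + (8−20.31)²/20.31 = 37.7210
df = 3
p-value (upper-tail) = 0.00000
At α=0.05: p < α → reject H₀

reject H₀: yes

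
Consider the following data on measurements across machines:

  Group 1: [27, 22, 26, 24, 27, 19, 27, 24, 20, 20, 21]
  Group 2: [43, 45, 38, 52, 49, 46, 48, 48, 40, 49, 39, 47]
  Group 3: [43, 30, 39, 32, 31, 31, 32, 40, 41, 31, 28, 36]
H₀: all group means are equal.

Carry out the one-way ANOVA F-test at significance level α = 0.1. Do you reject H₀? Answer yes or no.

Group means [23.36, 45.33, 34.50], grand mean 34.714
SSB = Σnᵢ(x̄ᵢ−x̄)² = 2770.931; SSW = ΣΣ(x−x̄ᵢ)² = 592.212
MSB = 2770.931/2 = 1385.4654; MSW = 592.212/32 = 18.5066
F = MSB/MSW = 74.8632
df = (2, 32)
p-value (upper-tail) = 0.00000
At α=0.1: p < α → reject H₀

reject H₀: yes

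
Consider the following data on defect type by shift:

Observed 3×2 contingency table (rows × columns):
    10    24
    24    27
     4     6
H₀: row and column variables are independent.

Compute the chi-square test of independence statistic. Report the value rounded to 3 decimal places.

Row totals [34, 51, 10], col totals [38, 57], n=95
χ² = (10−13.60)²/13.60 + (24−20.40)²/20.40 + (24−20.40)²/20.40 + (27−30.60)²/30.60 + (4−4.00)²/4.00 + (6−6.00)²/6.00 = 2.6471
df = 2

test statistic = 2.647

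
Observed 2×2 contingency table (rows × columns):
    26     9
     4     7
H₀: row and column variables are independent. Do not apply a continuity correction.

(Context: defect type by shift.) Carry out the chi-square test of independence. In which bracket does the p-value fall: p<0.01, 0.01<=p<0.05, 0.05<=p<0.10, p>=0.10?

Row totals [35, 11], col totals [30, 16], n=46
χ² = (26−22.83)²/22.83 + (9−12.17)²/12.17 + (4−7.17)²/7.17 + (7−3.83)²/3.83 = 5.3059
df = 1
p-value (upper-tail) = 0.02125
→ bracket: 0.01<=p<0.05

p-value bracket: 0.01<=p<0.05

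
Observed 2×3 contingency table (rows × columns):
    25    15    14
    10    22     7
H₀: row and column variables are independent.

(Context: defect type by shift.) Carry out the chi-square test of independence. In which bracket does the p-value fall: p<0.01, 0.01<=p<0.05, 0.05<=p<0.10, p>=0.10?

Row totals [54, 39], col totals [35, 37, 21], n=93
χ² = (25−20.32)²/20.32 + (15−21.48)²/21.48 + (14−12.19)²/12.19 + (10−14.68)²/14.68 + (22−15.52)²/15.52 + (7−8.81)²/8.81 = 7.8717
df = 2
p-value (upper-tail) = 0.01953
→ bracket: 0.01<=p<0.05

p-value bracket: 0.01<=p<0.05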